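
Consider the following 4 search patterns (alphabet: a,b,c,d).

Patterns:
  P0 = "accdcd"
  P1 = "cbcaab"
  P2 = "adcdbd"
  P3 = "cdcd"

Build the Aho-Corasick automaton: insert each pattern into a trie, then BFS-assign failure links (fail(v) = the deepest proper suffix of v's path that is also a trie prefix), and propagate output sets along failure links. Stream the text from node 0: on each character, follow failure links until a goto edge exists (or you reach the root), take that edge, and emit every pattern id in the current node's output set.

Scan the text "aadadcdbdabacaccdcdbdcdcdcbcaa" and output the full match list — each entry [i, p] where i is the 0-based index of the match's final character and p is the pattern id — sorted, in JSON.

Construct AC machine:
Trie (insert patterns):
  0='ε' goto a→1 c→7
  1='a' goto c→2 d→13
  2='ac' goto c→3
  3='acc' goto d→4
  4='accd' goto c→5
  5='accdc' goto d→6
  6='accdcd' goto ·  [P0 ends]
  7='c' goto b→8 d→18
  8='cb' goto c→9
  9='cbc' goto a→10
  10='cbca' goto a→11
  11='cbcaa' goto b→12
  12='cbcaab' goto ·  [P1 ends]
  13='ad' goto c→14
  14='adc' goto d→15
  15='adcd' goto b→16
  16='adcdb' goto d→17
  17='adcdbd' goto ·  [P2 ends]
  18='cd' goto c→19
  19='cdc' goto d→20
  20='cdcd' goto ·  [P3 ends]

Failure links (BFS by depth):
  n1('a'): parent n0 fail=0; on 'a' 0 → fail=0;  out ∅∪∅=∅
  n7('c'): parent n0 fail=0; on 'c' 0 → fail=0;  out ∅∪∅=∅
  n2('ac'): parent n1 fail=0; on 'c' 0 → fail=7;  out ∅∪∅=∅
  n8('cb'): parent n7 fail=0; on 'b' 0 → fail=0;  out ∅∪∅=∅
  n13('ad'): parent n1 fail=0; on 'd' 0 → fail=0;  out ∅∪∅=∅
  n18('cd'): parent n7 fail=0; on 'd' 0 → fail=0;  out ∅∪∅=∅
  n3('acc'): parent n2 fail=7; on 'c' 7→0 → fail=7;  out ∅∪∅=∅
  n9('cbc'): parent n8 fail=0; on 'c' 0 → fail=7;  out ∅∪∅=∅
  n14('adc'): parent n13 fail=0; on 'c' 0 → fail=7;  out ∅∪∅=∅
  n19('cdc'): parent n18 fail=0; on 'c' 0 → fail=7;  out ∅∪∅=∅
  n4('accd'): parent n3 fail=7; on 'd' 7 → fail=18;  out ∅∪∅=∅
  n10('cbca'): parent n9 fail=7; on 'a' 7→0 → fail=1;  out ∅∪∅=∅
  n15('adcd'): parent n14 fail=7; on 'd' 7 → fail=18;  out ∅∪∅=∅
  n20('cdcd'): parent n19 fail=7; on 'd' 7 → fail=18;  out {3}∪∅={3}
  n5('accdc'): parent n4 fail=18; on 'c' 18 → fail=19;  out ∅∪∅=∅
  n11('cbcaa'): parent n10 fail=1; on 'a' 1→0 → fail=1;  out ∅∪∅=∅
  n16('adcdb'): parent n15 fail=18; on 'b' 18→0 → fail=0;  out ∅∪∅=∅
  n6('accdcd'): parent n5 fail=19; on 'd' 19 → fail=20;  out {0}∪{3}={0,3}
  n12('cbcaab'): parent n11 fail=1; on 'b' 1→0 → fail=0;  out {1}∪∅={1}
  n17('adcdbd'): parent n16 fail=0; on 'd' 0 → fail=0;  out {2}∪∅={2}

Run:
pos 0 'a': at 1
pos 1 'a': at 1 (fail-walked)
pos 2 'd': at 13
pos 3 'a': at 1 (fail-walked)
pos 4 'd': at 13
pos 5 'c': at 14
pos 6 'd': at 15
pos 7 'b': at 16
pos 8 'd': at 17  emit P2@[3:8]
pos 9 'a': at 1 (fail-walked)
pos 10 'b': at 0 (fail-walked)
pos 11 'a': at 1
pos 12 'c': at 2
pos 13 'a': at 1 (fail-walked)
pos 14 'c': at 2
pos 15 'c': at 3
pos 16 'd': at 4
pos 17 'c': at 5
pos 18 'd': at 6  emit P0@[13:18],P3@[15:18]
pos 19 'b': at 0 (fail-walked)
pos 20 'd': at 0
pos 21 'c': at 7
pos 22 'd': at 18
pos 23 'c': at 19
pos 24 'd': at 20  emit P3@[21:24]
pos 25 'c': at 19 (fail-walked)
pos 26 'b': at 8 (fail-walked)
pos 27 'c': at 9
pos 28 'a': at 10
pos 29 'a': at 11

All matches (sorted): [[8,2],[18,0],[18,3],[24,3]]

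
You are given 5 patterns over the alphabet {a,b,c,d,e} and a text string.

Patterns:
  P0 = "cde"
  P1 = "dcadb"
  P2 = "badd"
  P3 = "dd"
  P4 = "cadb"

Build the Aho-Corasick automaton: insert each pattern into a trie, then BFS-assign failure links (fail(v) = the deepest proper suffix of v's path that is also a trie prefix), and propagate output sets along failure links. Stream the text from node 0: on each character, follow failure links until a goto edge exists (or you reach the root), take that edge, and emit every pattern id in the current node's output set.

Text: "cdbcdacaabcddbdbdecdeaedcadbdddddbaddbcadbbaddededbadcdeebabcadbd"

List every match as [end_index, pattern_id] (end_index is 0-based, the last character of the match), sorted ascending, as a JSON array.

Build:
Trie nodes:
  n0 'ε': b→9 c→1 d→4
  n1 'c': a→14 d→2
  n2 'cd': e→3
  n3 'cde': ·  [P0 ends]
  n4 'd': c→5 d→13
  n5 'dc': a→6
  n6 'dca': d→7
  n7 'dcad': b→8
  n8 'dcadb': ·  [P1 ends]
  n9 'b': a→10
  n10 'ba': d→11
  n11 'bad': d→12
  n12 'badd': ·  [P2 ends]
  n13 'dd': ·  [P3 ends]
  n14 'ca': d→15
  n15 'cad': b→16
  n16 'cadb': ·  [P4 ends]

Failure links (BFS by depth):
  n1('c'): parent n0 fail=0; on 'c' 0 → fail=0;  out ∅∪∅=∅
  n4('d'): parent n0 fail=0; on 'd' 0 → fail=0;  out ∅∪∅=∅
  n9('b'): parent n0 fail=0; on 'b' 0 → fail=0;  out ∅∪∅=∅
  n2('cd'): parent n1 fail=0; on 'd' 0 → fail=4;  out ∅∪∅=∅
  n5('dc'): parent n4 fail=0; on 'c' 0 → fail=1;  out ∅∪∅=∅
  n10('ba'): parent n9 fail=0; on 'a' 0 → fail=0;  out ∅∪∅=∅
  n13('dd'): parent n4 fail=0; on 'd' 0 → fail=4;  out {3}∪∅={3}
  n14('ca'): parent n1 fail=0; on 'a' 0 → fail=0;  out ∅∪∅=∅
  n3('cde'): parent n2 fail=4; on 'e' 4→0 → fail=0;  out {0}∪∅={0}
  n6('dca'): parent n5 fail=1; on 'a' 1 → fail=14;  out ∅∪∅=∅
  n11('bad'): parent n10 fail=0; on 'd' 0 → fail=4;  out ∅∪∅=∅
  n15('cad'): parent n14 fail=0; on 'd' 0 → fail=4;  out ∅∪∅=∅
  n7('dcad'): parent n6 fail=14; on 'd' 14 → fail=15;  out ∅∪∅=∅
  n12('badd'): parent n11 fail=4; on 'd' 4 → fail=13;  out {2}∪{3}={2,3}
  n16('cadb'): parent n15 fail=4; on 'b' 4→0 → fail=9;  out {4}∪∅={4}
  n8('dcadb'): parent n7 fail=15; on 'b' 15 → fail=16;  out {1}∪{4}={1,4}

Run:
i=0 'c': node 0→1
i=1 'd': node 1→2
i=2 'b': node 2→9 ·f
i=3 'c': node 9→1 ·f
i=4 'd': node 1→2
i=5 'a': node 2→0 ·f
i=6 'c': node 0→1
i=7 'a': node 1→14
i=8 'a': node 14→0 ·f
i=9 'b': node 0→9
i=10 'c': node 9→1 ·f
i=11 'd': node 1→2
i=12 'd': node 2→13 ·f  emit P3@[11:12]
i=13 'b': node 13→9 ·f
i=14 'd': node 9→4 ·f
i=15 'b': node 4→9 ·f
i=16 'd': node 9→4 ·f
i=17 'e': node 4→0 ·f
i=18 'c': node 0→1
i=19 'd': node 1→2
i=20 'e': node 2→3  emit P0@[18:20]
i=21 'a': node 3→0 ·f
i=22 'e': node 0→0
i=23 'd': node 0→4
i=24 'c': node 4→5
i=25 'a': node 5→6
i=26 'd': node 6→7
i=27 'b': node 7→8  emit P1@[23:27],P4@[24:27]
i=28 'd': node 8→4 ·f
i=29 'd': node 4→13  emit P3@[28:29]
i=30 'd': node 13→13 ·f  emit P3@[29:30]
i=31 'd': node 13→13 ·f  emit P3@[30:31]
i=32 'd': node 13→13 ·f  emit P3@[31:32]
i=33 'b': node 13→9 ·f
i=34 'a': node 9→10
i=35 'd': node 10→11
i=36 'd': node 11→12  emit P2@[33:36],P3@[35:36]
i=37 'b': node 12→9 ·f
i=38 'c': node 9→1 ·f
i=39 'a': node 1→14
i=40 'd': node 14→15
i=41 'b': node 15→16  emit P4@[38:41]
i=42 'b': node 16→9 ·f
i=43 'a': node 9→10
i=44 'd': node 10→11
i=45 'd': node 11→12  emit P2@[42:45],P3@[44:45]
i=46 'e': node 12→0 ·f
i=47 'd': node 0→4
i=48 'e': node 4→0 ·f
i=49 'd': node 0→4
i=50 'b': node 4→9 ·f
i=51 'a': node 9→10
i=52 'd': node 10→11
i=53 'c': node 11→5 ·f
i=54 'd': node 5→2 ·f
i=55 'e': node 2→3  emit P0@[53:55]
i=56 'e': node 3→0 ·f
i=57 'b': node 0→9
i=58 'a': node 9→10
i=59 'b': node 10→9 ·f
i=60 'c': node 9→1 ·f
i=61 'a': node 1→14
i=62 'd': node 14→15
i=63 'b': node 15→16  emit P4@[60:63]
i=64 'd': node 16→4 ·f

All matches (sorted): [[12,3],[20,0],[27,1],[27,4],[29,3],[30,3],[31,3],[32,3],[36,2],[36,3],[41,4],[45,2],[45,3],[55,0],[63,4]]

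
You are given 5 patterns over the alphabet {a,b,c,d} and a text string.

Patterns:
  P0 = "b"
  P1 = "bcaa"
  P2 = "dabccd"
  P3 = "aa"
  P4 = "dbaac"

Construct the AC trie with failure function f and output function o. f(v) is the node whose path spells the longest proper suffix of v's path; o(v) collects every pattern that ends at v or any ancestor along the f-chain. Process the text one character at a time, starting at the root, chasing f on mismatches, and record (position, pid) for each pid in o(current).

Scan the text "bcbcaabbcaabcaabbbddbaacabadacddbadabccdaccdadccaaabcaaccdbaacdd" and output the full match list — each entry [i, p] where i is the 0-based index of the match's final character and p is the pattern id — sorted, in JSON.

Build:
Trie (insert patterns):
  n0 'ε': a→11 b→1 d→5
  n1 'b': c→2  [P0 ends]
  n2 'bc': a→3
  n3 'bca': a→4
  n4 'bcaa': ·  [P1 ends]
  n5 'd': a→6 b→13
  n6 'da': b→7
  n7 'dab': c→8
  n8 'dabc': c→9
  n9 'dabcc': d→10
  n10 'dabccd': ·  [P2 ends]
  n11 'a': a→12
  n12 'aa': ·  [P3 ends]
  n13 'db': a→14
  n14 'dba': a→15
  n15 'dbaa': c→16
  n16 'dbaac': ·  [P4 ends]

Failure links (BFS by depth):
  fail(1) 'b': from fail(0)=0 chase 'b': 0 ⇒ 0;  out={0}∪out(0)={0}
  fail(5) 'd': from fail(0)=0 chase 'd': 0 ⇒ 0;  out=∅∪out(0)=∅
  fail(11) 'a': from fail(0)=0 chase 'a': 0 ⇒ 0;  out=∅∪out(0)=∅
  fail(2) 'bc': from fail(1)=0 chase 'c': 0 ⇒ 0;  out=∅∪out(0)=∅
  fail(6) 'da': from fail(5)=0 chase 'a': 0 ⇒ 11;  out=∅∪out(11)=∅
  fail(12) 'aa': from fail(11)=0 chase 'a': 0 ⇒ 11;  out={3}∪out(11)={3}
  fail(13) 'db': from fail(5)=0 chase 'b': 0 ⇒ 1;  out=∅∪out(1)={0}
  fail(3) 'bca': from fail(2)=0 chase 'a': 0 ⇒ 11;  out=∅∪out(11)=∅
  fail(7) 'dab': from fail(6)=11 chase 'b': 11→0 ⇒ 1;  out=∅∪out(1)={0}
  fail(14) 'dba': from fail(13)=1 chase 'a': 1→0 ⇒ 11;  out=∅∪out(11)=∅
  fail(4) 'bcaa': from fail(3)=11 chase 'a': 11 ⇒ 12;  out={1}∪out(12)={1,3}
  fail(8) 'dabc': from fail(7)=1 chase 'c': 1 ⇒ 2;  out=∅∪out(2)=∅
  fail(15) 'dbaa': from fail(14)=11 chase 'a': 11 ⇒ 12;  out=∅∪out(12)={3}
  fail(9) 'dabcc': from fail(8)=2 chase 'c': 2→0 ⇒ 0;  out=∅∪out(0)=∅
  fail(16) 'dbaac': from fail(15)=12 chase 'c': 12→11→0 ⇒ 0;  out={4}∪out(0)={4}
  fail(10) 'dabccd': from fail(9)=0 chase 'd': 0 ⇒ 5;  out={2}∪out(5)={2}

Scan:
i=0 'b': node 0→1  ** P0@[0:0]
i=1 'c': node 1→2
i=2 'b': node 2→1 ·f  ** P0@[2:2]
i=3 'c': node 1→2
i=4 'a': node 2→3
i=5 'a': node 3→4  ** P1@[2:5],P3@[4:5]
i=6 'b': node 4→1 ·f  ** P0@[6:6]
i=7 'b': node 1→1 ·f  ** P0@[7:7]
i=8 'c': node 1→2
i=9 'a': node 2→3
i=10 'a': node 3→4  ** P1@[7:10],P3@[9:10]
i=11 'b': node 4→1 ·f  ** P0@[11:11]
i=12 'c': node 1→2
i=13 'a': node 2→3
i=14 'a': node 3→4  ** P1@[11:14],P3@[13:14]
i=15 'b': node 4→1 ·f  ** P0@[15:15]
i=16 'b': node 1→1 ·f  ** P0@[16:16]
i=17 'b': node 1→1 ·f  ** P0@[17:17]
i=18 'd': node 1→5 ·f
i=19 'd': node 5→5 ·f
i=20 'b': node 5→13  ** P0@[20:20]
i=21 'a': node 13→14
i=22 'a': node 14→15  ** P3@[21:22]
i=23 'c': node 15→16  ** P4@[19:23]
i=24 'a': node 16→11 ·f
i=25 'b': node 11→1 ·f  ** P0@[25:25]
i=26 'a': node 1→11 ·f
i=27 'd': node 11→5 ·f
i=28 'a': node 5→6
i=29 'c': node 6→0 ·f
i=30 'd': node 0→5
i=31 'd': node 5→5 ·f
i=32 'b': node 5→13  ** P0@[32:32]
i=33 'a': node 13→14
i=34 'd': node 14→5 ·f
i=35 'a': node 5→6
i=36 'b': node 6→7  ** P0@[36:36]
i=37 'c': node 7→8
i=38 'c': node 8→9
i=39 'd': node 9→10  ** P2@[34:39]
i=40 'a': node 10→6 ·f
i=41 'c': node 6→0 ·f
i=42 'c': node 0→0
i=43 'd': node 0→5
i=44 'a': node 5→6
i=45 'd': node 6→5 ·f
i=46 'c': node 5→0 ·f
i=47 'c': node 0→0
i=48 'a': node 0→11
i=49 'a': node 11→12  ** P3@[48:49]
i=50 'a': node 12→12 ·f  ** P3@[49:50]
i=51 'b': node 12→1 ·f  ** P0@[51:51]
i=52 'c': node 1→2
i=53 'a': node 2→3
i=54 'a': node 3→4  ** P1@[51:54],P3@[53:54]
i=55 'c': node 4→0 ·f
i=56 'c': node 0→0
i=57 'd': node 0→5
i=58 'b': node 5→13  ** P0@[58:58]
i=59 'a': node 13→14
i=60 'a': node 14→15  ** P3@[59:60]
i=61 'c': node 15→16  ** P4@[57:61]
i=62 'd': node 16→5 ·f
i=63 'd': node 5→5 ·f

All matches (sorted): [[0,0],[2,0],[5,1],[5,3],[6,0],[7,0],[10,1],[10,3],[11,0],[14,1],[14,3],[15,0],[16,0],[17,0],[20,0],[22,3],[23,4],[25,0],[32,0],[36,0],[39,2],[49,3],[50,3],[51,0],[54,1],[54,3],[58,0],[60,3],[61,4]]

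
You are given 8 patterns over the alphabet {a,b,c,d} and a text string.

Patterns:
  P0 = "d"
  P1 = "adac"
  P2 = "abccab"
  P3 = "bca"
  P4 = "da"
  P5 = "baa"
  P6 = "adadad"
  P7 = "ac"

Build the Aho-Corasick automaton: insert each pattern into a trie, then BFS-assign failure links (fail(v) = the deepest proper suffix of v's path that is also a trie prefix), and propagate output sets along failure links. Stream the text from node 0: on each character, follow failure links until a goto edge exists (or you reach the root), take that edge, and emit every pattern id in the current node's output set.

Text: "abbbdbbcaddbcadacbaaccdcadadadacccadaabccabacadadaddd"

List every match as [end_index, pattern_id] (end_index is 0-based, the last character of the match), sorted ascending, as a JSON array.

Build automaton:
Trie nodes:
  0='ε' goto a→2 b→11 d→1
  1='d' goto a→14  ←P0
  2='a' goto b→6 c→20 d→3
  3='ad' goto a→4
  4='ada' goto c→5 d→17
  5='adac' goto ·  ←P1
  6='ab' goto c→7
  7='abc' goto c→8
  8='abcc' goto a→9
  9='abcca' goto b→10
  10='abccab' goto ·  ←P2
  11='b' goto a→15 c→12
  12='bc' goto a→13
  13='bca' goto ·  ←P3
  14='da' goto ·  ←P4
  15='ba' goto a→16
  16='baa' goto ·  ←P5
  17='adad' goto a→18
  18='adada' goto d→19
  19='adadad' goto ·  ←P6
  20='ac' goto ·  ←P7

Failure links (BFS by depth):
  n1('d'): parent n0 fail=0; on 'd' 0 → fail=0;  out {0}∪∅={0}
  n2('a'): parent n0 fail=0; on 'a' 0 → fail=0;  out ∅∪∅=∅
  n11('b'): parent n0 fail=0; on 'b' 0 → fail=0;  out ∅∪∅=∅
  n3('ad'): parent n2 fail=0; on 'd' 0 → fail=1;  out ∅∪{0}={0}
  n6('ab'): parent n2 fail=0; on 'b' 0 → fail=11;  out ∅∪∅=∅
  n12('bc'): parent n11 fail=0; on 'c' 0 → fail=0;  out ∅∪∅=∅
  n14('da'): parent n1 fail=0; on 'a' 0 → fail=2;  out {4}∪∅={4}
  n15('ba'): parent n11 fail=0; on 'a' 0 → fail=2;  out ∅∪∅=∅
  n20('ac'): parent n2 fail=0; on 'c' 0 → fail=0;  out {7}∪∅={7}
  n4('ada'): parent n3 fail=1; on 'a' 1 → fail=14;  out ∅∪{4}={4}
  n7('abc'): parent n6 fail=11; on 'c' 11 → fail=12;  out ∅∪∅=∅
  n13('bca'): parent n12 fail=0; on 'a' 0 → fail=2;  out {3}∪∅={3}
  n16('baa'): parent n15 fail=2; on 'a' 2→0 → fail=2;  out {5}∪∅={5}
  n5('adac'): parent n4 fail=14; on 'c' 14→2 → fail=20;  out {1}∪{7}={1,7}
  n8('abcc'): parent n7 fail=12; on 'c' 12→0 → fail=0;  out ∅∪∅=∅
  n17('adad'): parent n4 fail=14; on 'd' 14→2 → fail=3;  out ∅∪{0}={0}
  n9('abcca'): parent n8 fail=0; on 'a' 0 → fail=2;  out ∅∪∅=∅
  n18('adada'): parent n17 fail=3; on 'a' 3 → fail=4;  out ∅∪{4}={4}
  n10('abccab'): parent n9 fail=2; on 'b' 2 → fail=6;  out {2}∪∅={2}
  n19('adadad'): parent n18 fail=4; on 'd' 4 → fail=17;  out {6}∪{0}={0,6}

Text stream:
[0] read 'a'  n0⇒n2
[1] read 'b'  n2⇒n6
[2] read 'b'  n6⇒n11 (via fail)
[3] read 'b'  n11⇒n11 (via fail)
[4] read 'd'  n11⇒n1 (via fail)  emit P0@[4:4]
[5] read 'b'  n1⇒n11 (via fail)
[6] read 'b'  n11⇒n11 (via fail)
[7] read 'c'  n11⇒n12
[8] read 'a'  n12⇒n13  emit P3@[6:8]
[9] read 'd'  n13⇒n3 (via fail)  emit P0@[9:9]
[10] read 'd'  n3⇒n1 (via fail)  emit P0@[10:10]
[11] read 'b'  n1⇒n11 (via fail)
[12] read 'c'  n11⇒n12
[13] read 'a'  n12⇒n13  emit P3@[11:13]
[14] read 'd'  n13⇒n3 (via fail)  emit P0@[14:14]
[15] read 'a'  n3⇒n4  emit P4@[14:15]
[16] read 'c'  n4⇒n5  emit P1@[13:16],P7@[15:16]
[17] read 'b'  n5⇒n11 (via fail)
[18] read 'a'  n11⇒n15
[19] read 'a'  n15⇒n16  emit P5@[17:19]
[20] read 'c'  n16⇒n20 (via fail)  emit P7@[19:20]
[21] read 'c'  n20⇒n0 (via fail)
[22] read 'd'  n0⇒n1  emit P0@[22:22]
[23] read 'c'  n1⇒n0 (via fail)
[24] read 'a'  n0⇒n2
[25] read 'd'  n2⇒n3  emit P0@[25:25]
[26] read 'a'  n3⇒n4  emit P4@[25:26]
[27] read 'd'  n4⇒n17  emit P0@[27:27]
[28] read 'a'  n17⇒n18  emit P4@[27:28]
[29] read 'd'  n18⇒n19  emit P0@[29:29],P6@[24:29]
[30] read 'a'  n19⇒n18 (via fail)  emit P4@[29:30]
[31] read 'c'  n18⇒n5 (via fail)  emit P1@[28:31],P7@[30:31]
[32] read 'c'  n5⇒n0 (via fail)
[33] read 'c'  n0⇒n0
[34] read 'a'  n0⇒n2
[35] read 'd'  n2⇒n3  emit P0@[35:35]
[36] read 'a'  n3⇒n4  emit P4@[35:36]
[37] read 'a'  n4⇒n2 (via fail)
[38] read 'b'  n2⇒n6
[39] read 'c'  n6⇒n7
[40] read 'c'  n7⇒n8
[41] read 'a'  n8⇒n9
[42] read 'b'  n9⇒n10  emit P2@[37:42]
[43] read 'a'  n10⇒n15 (via fail)
[44] read 'c'  n15⇒n20 (via fail)  emit P7@[43:44]
[45] read 'a'  n20⇒n2 (via fail)
[46] read 'd'  n2⇒n3  emit P0@[46:46]
[47] read 'a'  n3⇒n4  emit P4@[46:47]
[48] read 'd'  n4⇒n17  emit P0@[48:48]
[49] read 'a'  n17⇒n18  emit P4@[48:49]
[50] read 'd'  n18⇒n19  emit P0@[50:50],P6@[45:50]
[51] read 'd'  n19⇒n1 (via fail)  emit P0@[51:51]
[52] read 'd'  n1⇒n1 (via fail)  emit P0@[52:52]

Result: [[4,0],[8,3],[9,0],[10,0],[13,3],[14,0],[15,4],[16,1],[16,7],[19,5],[20,7],[22,0],[25,0],[26,4],[27,0],[28,4],[29,0],[29,6],[30,4],[31,1],[31,7],[35,0],[36,4],[42,2],[44,7],[46,0],[47,4],[48,0],[49,4],[50,0],[50,6],[51,0],[52,0]]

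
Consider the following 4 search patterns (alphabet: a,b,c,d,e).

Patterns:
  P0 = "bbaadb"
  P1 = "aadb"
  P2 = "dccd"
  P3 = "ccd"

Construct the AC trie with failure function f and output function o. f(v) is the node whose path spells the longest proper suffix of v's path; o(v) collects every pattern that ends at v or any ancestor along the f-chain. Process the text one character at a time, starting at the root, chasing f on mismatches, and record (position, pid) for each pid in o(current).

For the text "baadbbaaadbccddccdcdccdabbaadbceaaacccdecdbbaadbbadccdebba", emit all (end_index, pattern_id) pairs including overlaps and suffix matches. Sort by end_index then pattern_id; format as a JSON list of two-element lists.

Build automaton:
Trie (insert patterns):
  n0 'ε': a→7 b→1 c→15 d→11
  n1 'b': b→2
  n2 'bb': a→3
  n3 'bba': a→4
  n4 'bbaa': d→5
  n5 'bbaad': b→6
  n6 'bbaadb': ·  ←P0
  n7 'a': a→8
  n8 'aa': d→9
  n9 'aad': b→10
  n10 'aadb': ·  ←P1
  n11 'd': c→12
  n12 'dc': c→13
  n13 'dcc': d→14
  n14 'dccd': ·  ←P2
  n15 'c': c→16
  n16 'cc': d→17
  n17 'ccd': ·  ←P3

Failure links (BFS by depth):
  n1('b'): parent n0 fail=0; on 'b' 0 → fail=0;  out ∅∪∅=∅
  n7('a'): parent n0 fail=0; on 'a' 0 → fail=0;  out ∅∪∅=∅
  n11('d'): parent n0 fail=0; on 'd' 0 → fail=0;  out ∅∪∅=∅
  n15('c'): parent n0 fail=0; on 'c' 0 → fail=0;  out ∅∪∅=∅
  n2('bb'): parent n1 fail=0; on 'b' 0 → fail=1;  out ∅∪∅=∅
  n8('aa'): parent n7 fail=0; on 'a' 0 → fail=7;  out ∅∪∅=∅
  n12('dc'): parent n11 fail=0; on 'c' 0 → fail=15;  out ∅∪∅=∅
  n16('cc'): parent n15 fail=0; on 'c' 0 → fail=15;  out ∅∪∅=∅
  n3('bba'): parent n2 fail=1; on 'a' 1→0 → fail=7;  out ∅∪∅=∅
  n9('aad'): parent n8 fail=7; on 'd' 7→0 → fail=11;  out ∅∪∅=∅
  n13('dcc'): parent n12 fail=15; on 'c' 15 → fail=16;  out ∅∪∅=∅
  n17('ccd'): parent n16 fail=15; on 'd' 15→0 → fail=11;  out {3}∪∅={3}
  n4('bbaa'): parent n3 fail=7; on 'a' 7 → fail=8;  out ∅∪∅=∅
  n10('aadb'): parent n9 fail=11; on 'b' 11→0 → fail=1;  out {1}∪∅={1}
  n14('dccd'): parent n13 fail=16; on 'd' 16 → fail=17;  out {2}∪{3}={2,3}
  n5('bbaad'): parent n4 fail=8; on 'd' 8 → fail=9;  out ∅∪∅=∅
  n6('bbaadb'): parent n5 fail=9; on 'b' 9 → fail=10;  out {0}∪{1}={0,1}

Text stream:
pos 0 'b': at 1
pos 1 'a': at 7 (via fail)
pos 2 'a': at 8
pos 3 'd': at 9
pos 4 'b': at 10  emit P1@[1:4]
pos 5 'b': at 2 (via fail)
pos 6 'a': at 3
pos 7 'a': at 4
pos 8 'a': at 8 (via fail)
pos 9 'd': at 9
pos 10 'b': at 10  emit P1@[7:10]
pos 11 'c': at 15 (via fail)
pos 12 'c': at 16
pos 13 'd': at 17  emit P3@[11:13]
pos 14 'd': at 11 (via fail)
pos 15 'c': at 12
pos 16 'c': at 13
pos 17 'd': at 14  emit P2@[14:17],P3@[15:17]
pos 18 'c': at 12 (via fail)
pos 19 'd': at 11 (via fail)
pos 20 'c': at 12
pos 21 'c': at 13
pos 22 'd': at 14  emit P2@[19:22],P3@[20:22]
pos 23 'a': at 7 (via fail)
pos 24 'b': at 1 (via fail)
pos 25 'b': at 2
pos 26 'a': at 3
pos 27 'a': at 4
pos 28 'd': at 5
pos 29 'b': at 6  emit P0@[24:29],P1@[26:29]
pos 30 'c': at 15 (via fail)
pos 31 'e': at 0 (via fail)
pos 32 'a': at 7
pos 33 'a': at 8
pos 34 'a': at 8 (via fail)
pos 35 'c': at 15 (via fail)
pos 36 'c': at 16
pos 37 'c': at 16 (via fail)
pos 38 'd': at 17  emit P3@[36:38]
pos 39 'e': at 0 (via fail)
pos 40 'c': at 15
pos 41 'd': at 11 (via fail)
pos 42 'b': at 1 (via fail)
pos 43 'b': at 2
pos 44 'a': at 3
pos 45 'a': at 4
pos 46 'd': at 5
pos 47 'b': at 6  emit P0@[42:47],P1@[44:47]
pos 48 'b': at 2 (via fail)
pos 49 'a': at 3
pos 50 'd': at 11 (via fail)
pos 51 'c': at 12
pos 52 'c': at 13
pos 53 'd': at 14  emit P2@[50:53],P3@[51:53]
pos 54 'e': at 0 (via fail)
pos 55 'b': at 1
pos 56 'b': at 2
pos 57 'a': at 3

Matches: [[4,1],[10,1],[13,3],[17,2],[17,3],[22,2],[22,3],[29,0],[29,1],[38,3],[47,0],[47,1],[53,2],[53,3]]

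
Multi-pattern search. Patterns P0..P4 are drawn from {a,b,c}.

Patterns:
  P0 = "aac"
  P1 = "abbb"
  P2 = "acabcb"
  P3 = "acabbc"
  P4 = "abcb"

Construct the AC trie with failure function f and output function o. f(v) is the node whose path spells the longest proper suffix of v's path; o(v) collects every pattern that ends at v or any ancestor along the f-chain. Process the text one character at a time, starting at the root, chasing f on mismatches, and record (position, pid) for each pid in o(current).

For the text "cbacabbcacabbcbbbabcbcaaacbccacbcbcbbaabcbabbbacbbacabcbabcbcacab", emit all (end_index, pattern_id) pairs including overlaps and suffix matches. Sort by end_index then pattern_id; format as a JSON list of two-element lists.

Construct AC machine:
Trie nodes:
  n0 'ε': a→1
  n1 'a': a→2 b→4 c→7
  n2 'aa': c→3
  n3 'aac': ·  [P0 ends]
  n4 'ab': b→5 c→14
  n5 'abb': b→6
  n6 'abbb': ·  [P1 ends]
  n7 'ac': a→8
  n8 'aca': b→9
  n9 'acab': b→12 c→10
  n10 'acabc': b→11
  n11 'acabcb': ·  [P2 ends]
  n12 'acabb': c→13
  n13 'acabbc': ·  [P3 ends]
  n14 'abc': b→15
  n15 'abcb': ·  [P4 ends]

BFS fail/out derivation:
  fail(1) 'a': from fail(0)=0 chase 'a': 0 ⇒ 0;  out=∅∪out(0)=∅
  fail(2) 'aa': from fail(1)=0 chase 'a': 0 ⇒ 1;  out=∅∪out(1)=∅
  fail(4) 'ab': from fail(1)=0 chase 'b': 0 ⇒ 0;  out=∅∪out(0)=∅
  fail(7) 'ac': from fail(1)=0 chase 'c': 0 ⇒ 0;  out=∅∪out(0)=∅
  fail(3) 'aac': from fail(2)=1 chase 'c': 1 ⇒ 7;  out={0}∪out(7)={0}
  fail(5) 'abb': from fail(4)=0 chase 'b': 0 ⇒ 0;  out=∅∪out(0)=∅
  fail(8) 'aca': from fail(7)=0 chase 'a': 0 ⇒ 1;  out=∅∪out(1)=∅
  fail(14) 'abc': from fail(4)=0 chase 'c': 0 ⇒ 0;  out=∅∪out(0)=∅
  fail(6) 'abbb': from fail(5)=0 chase 'b': 0 ⇒ 0;  out={1}∪out(0)={1}
  fail(9) 'acab': from fail(8)=1 chase 'b': 1 ⇒ 4;  out=∅∪out(4)=∅
  fail(15) 'abcb': from fail(14)=0 chase 'b': 0 ⇒ 0;  out={4}∪out(0)={4}
  fail(10) 'acabc': from fail(9)=4 chase 'c': 4 ⇒ 14;  out=∅∪out(14)=∅
  fail(12) 'acabb': from fail(9)=4 chase 'b': 4 ⇒ 5;  out=∅∪out(5)=∅
  fail(11) 'acabcb': from fail(10)=14 chase 'b': 14 ⇒ 15;  out={2}∪out(15)={2,4}
  fail(13) 'acabbc': from fail(12)=5 chase 'c': 5→0 ⇒ 0;  out={3}∪out(0)={3}

Scan:
pos 0 'c': at 0
pos 1 'b': at 0
pos 2 'a': at 1
pos 3 'c': at 7
pos 4 'a': at 8
pos 5 'b': at 9
pos 6 'b': at 12
pos 7 'c': at 13  → match P3@[2:7]
pos 8 'a': at 1 ·f
pos 9 'c': at 7
pos 10 'a': at 8
pos 11 'b': at 9
pos 12 'b': at 12
pos 13 'c': at 13  → match P3@[8:13]
pos 14 'b': at 0 ·f
pos 15 'b': at 0
pos 16 'b': at 0
pos 17 'a': at 1
pos 18 'b': at 4
pos 19 'c': at 14
pos 20 'b': at 15  → match P4@[17:20]
pos 21 'c': at 0 ·f
pos 22 'a': at 1
pos 23 'a': at 2
pos 24 'a': at 2 ·f
pos 25 'c': at 3  → match P0@[23:25]
pos 26 'b': at 0 ·f
pos 27 'c': at 0
pos 28 'c': at 0
pos 29 'a': at 1
pos 30 'c': at 7
pos 31 'b': at 0 ·f
pos 32 'c': at 0
pos 33 'b': at 0
pos 34 'c': at 0
pos 35 'b': at 0
pos 36 'b': at 0
pos 37 'a': at 1
pos 38 'a': at 2
pos 39 'b': at 4 ·f
pos 40 'c': at 14
pos 41 'b': at 15  → match P4@[38:41]
pos 42 'a': at 1 ·f
pos 43 'b': at 4
pos 44 'b': at 5
pos 45 'b': at 6  → match P1@[42:45]
pos 46 'a': at 1 ·f
pos 47 'c': at 7
pos 48 'b': at 0 ·f
pos 49 'b': at 0
pos 50 'a': at 1
pos 51 'c': at 7
pos 52 'a': at 8
pos 53 'b': at 9
pos 54 'c': at 10
pos 55 'b': at 11  → match P2@[50:55],P4@[52:55]
pos 56 'a': at 1 ·f
pos 57 'b': at 4
pos 58 'c': at 14
pos 59 'b': at 15  → match P4@[56:59]
pos 60 'c': at 0 ·f
pos 61 'a': at 1
pos 62 'c': at 7
pos 63 'a': at 8
pos 64 'b': at 9

All matches (sorted): [[7,3],[13,3],[20,4],[25,0],[41,4],[45,1],[55,2],[55,4],[59,4]]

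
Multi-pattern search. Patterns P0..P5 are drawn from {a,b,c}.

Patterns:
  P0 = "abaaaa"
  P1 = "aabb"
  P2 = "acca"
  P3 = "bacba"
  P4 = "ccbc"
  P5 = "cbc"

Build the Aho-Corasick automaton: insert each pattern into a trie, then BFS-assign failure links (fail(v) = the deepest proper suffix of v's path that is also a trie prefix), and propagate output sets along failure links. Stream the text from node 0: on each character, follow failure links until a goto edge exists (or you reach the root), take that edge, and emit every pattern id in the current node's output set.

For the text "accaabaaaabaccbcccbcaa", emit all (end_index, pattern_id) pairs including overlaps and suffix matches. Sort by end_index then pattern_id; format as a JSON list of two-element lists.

Build automaton:
Trie (insert patterns):
  0='ε' goto a→1 b→13 c→18
  1='a' goto a→7 b→2 c→10
  2='ab' goto a→3
  3='aba' goto a→4
  4='abaa' goto a→5
  5='abaaa' goto a→6
  6='abaaaa' goto ·  [P0 ends]
  7='aa' goto b→8
  8='aab' goto b→9
  9='aabb' goto ·  [P1 ends]
  10='ac' goto c→11
  11='acc' goto a→12
  12='acca' goto ·  [P2 ends]
  13='b' goto a→14
  14='ba' goto c→15
  15='bac' goto b→16
  16='bacb' goto a→17
  17='bacba' goto ·  [P3 ends]
  18='c' goto b→22 c→19
  19='cc' goto b→20
  20='ccb' goto c→21
  21='ccbc' goto ·  [P4 ends]
  22='cb' goto c→23
  23='cbc' goto ·  [P5 ends]

BFS fail/out derivation:
  n1('a'): parent n0 fail=0; on 'a' 0 → fail=0;  out ∅∪∅=∅
  n13('b'): parent n0 fail=0; on 'b' 0 → fail=0;  out ∅∪∅=∅
  n18('c'): parent n0 fail=0; on 'c' 0 → fail=0;  out ∅∪∅=∅
  n2('ab'): parent n1 fail=0; on 'b' 0 → fail=13;  out ∅∪∅=∅
  n7('aa'): parent n1 fail=0; on 'a' 0 → fail=1;  out ∅∪∅=∅
  n10('ac'): parent n1 fail=0; on 'c' 0 → fail=18;  out ∅∪∅=∅
  n14('ba'): parent n13 fail=0; on 'a' 0 → fail=1;  out ∅∪∅=∅
  n19('cc'): parent n18 fail=0; on 'c' 0 → fail=18;  out ∅∪∅=∅
  n22('cb'): parent n18 fail=0; on 'b' 0 → fail=13;  out ∅∪∅=∅
  n3('aba'): parent n2 fail=13; on 'a' 13 → fail=14;  out ∅∪∅=∅
  n8('aab'): parent n7 fail=1; on 'b' 1 → fail=2;  out ∅∪∅=∅
  n11('acc'): parent n10 fail=18; on 'c' 18 → fail=19;  out ∅∪∅=∅
  n15('bac'): parent n14 fail=1; on 'c' 1 → fail=10;  out ∅∪∅=∅
  n20('ccb'): parent n19 fail=18; on 'b' 18 → fail=22;  out ∅∪∅=∅
  n23('cbc'): parent n22 fail=13; on 'c' 13→0 → fail=18;  out {5}∪∅={5}
  n4('abaa'): parent n3 fail=14; on 'a' 14→1 → fail=7;  out ∅∪∅=∅
  n9('aabb'): parent n8 fail=2; on 'b' 2→13→0 → fail=13;  out {1}∪∅={1}
  n12('acca'): parent n11 fail=19; on 'a' 19→18→0 → fail=1;  out {2}∪∅={2}
  n16('bacb'): parent n15 fail=10; on 'b' 10→18 → fail=22;  out ∅∪∅=∅
  n21('ccbc'): parent n20 fail=22; on 'c' 22 → fail=23;  out {4}∪{5}={4,5}
  n5('abaaa'): parent n4 fail=7; on 'a' 7→1 → fail=7;  out ∅∪∅=∅
  n17('bacba'): parent n16 fail=22; on 'a' 22→13 → fail=14;  out {3}∪∅={3}
  n6('abaaaa'): parent n5 fail=7; on 'a' 7→1 → fail=7;  out {0}∪∅={0}

Text stream:
pos 0 'a': at 1
pos 1 'c': at 10
pos 2 'c': at 11
pos 3 'a': at 12  emit P2@[0:3]
pos 4 'a': at 7 ·f
pos 5 'b': at 8
pos 6 'a': at 3 ·f
pos 7 'a': at 4
pos 8 'a': at 5
pos 9 'a': at 6  emit P0@[4:9]
pos 10 'b': at 8 ·f
pos 11 'a': at 3 ·f
pos 12 'c': at 15 ·f
pos 13 'c': at 11 ·f
pos 14 'b': at 20 ·f
pos 15 'c': at 21  emit P4@[12:15],P5@[13:15]
pos 16 'c': at 19 ·f
pos 17 'c': at 19 ·f
pos 18 'b': at 20
pos 19 'c': at 21  emit P4@[16:19],P5@[17:19]
pos 20 'a': at 1 ·f
pos 21 'a': at 7

Matches: [[3,2],[9,0],[15,4],[15,5],[19,4],[19,5]]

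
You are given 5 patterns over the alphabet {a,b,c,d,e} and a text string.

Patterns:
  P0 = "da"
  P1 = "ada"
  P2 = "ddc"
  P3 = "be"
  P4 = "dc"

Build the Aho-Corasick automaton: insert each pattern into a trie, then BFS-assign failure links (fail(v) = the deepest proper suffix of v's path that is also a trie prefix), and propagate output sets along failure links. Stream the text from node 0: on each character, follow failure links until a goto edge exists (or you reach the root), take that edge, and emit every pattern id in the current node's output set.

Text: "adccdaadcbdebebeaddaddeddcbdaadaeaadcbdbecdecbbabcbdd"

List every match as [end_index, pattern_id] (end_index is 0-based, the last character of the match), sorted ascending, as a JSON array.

Construct AC machine:
Trie nodes:
  n0 'ε': a→3 b→8 d→1
  n1 'd': a→2 c→10 d→6
  n2 'da': ·  ←P0
  n3 'a': d→4
  n4 'ad': a→5
  n5 'ada': ·  ←P1
  n6 'dd': c→7
  n7 'ddc': ·  ←P2
  n8 'b': e→9
  n9 'be': ·  ←P3
  n10 'dc': ·  ←P4

Failure links (BFS by depth):
  fail(1) 'd': from fail(0)=0 chase 'd': 0 ⇒ 0;  out=∅∪out(0)=∅
  fail(3) 'a': from fail(0)=0 chase 'a': 0 ⇒ 0;  out=∅∪out(0)=∅
  fail(8) 'b': from fail(0)=0 chase 'b': 0 ⇒ 0;  out=∅∪out(0)=∅
  fail(2) 'da': from fail(1)=0 chase 'a': 0 ⇒ 3;  out={0}∪out(3)={0}
  fail(4) 'ad': from fail(3)=0 chase 'd': 0 ⇒ 1;  out=∅∪out(1)=∅
  fail(6) 'dd': from fail(1)=0 chase 'd': 0 ⇒ 1;  out=∅∪out(1)=∅
  fail(9) 'be': from fail(8)=0 chase 'e': 0 ⇒ 0;  out={3}∪out(0)={3}
  fail(10) 'dc': from fail(1)=0 chase 'c': 0 ⇒ 0;  out={4}∪out(0)={4}
  fail(5) 'ada': from fail(4)=1 chase 'a': 1 ⇒ 2;  out={1}∪out(2)={0,1}
  fail(7) 'ddc': from fail(6)=1 chase 'c': 1 ⇒ 10;  out={2}∪out(10)={2,4}

Text stream:
pos 0 'a': at 3
pos 1 'd': at 4
pos 2 'c': at 10 (fail-walked)  → match P4@[1:2]
pos 3 'c': at 0 (fail-walked)
pos 4 'd': at 1
pos 5 'a': at 2  → match P0@[4:5]
pos 6 'a': at 3 (fail-walked)
pos 7 'd': at 4
pos 8 'c': at 10 (fail-walked)  → match P4@[7:8]
pos 9 'b': at 8 (fail-walked)
pos 10 'd': at 1 (fail-walked)
pos 11 'e': at 0 (fail-walked)
pos 12 'b': at 8
pos 13 'e': at 9  → match P3@[12:13]
pos 14 'b': at 8 (fail-walked)
pos 15 'e': at 9  → match P3@[14:15]
pos 16 'a': at 3 (fail-walked)
pos 17 'd': at 4
pos 18 'd': at 6 (fail-walked)
pos 19 'a': at 2 (fail-walked)  → match P0@[18:19]
pos 20 'd': at 4 (fail-walked)
pos 21 'd': at 6 (fail-walked)
pos 22 'e': at 0 (fail-walked)
pos 23 'd': at 1
pos 24 'd': at 6
pos 25 'c': at 7  → match P2@[23:25],P4@[24:25]
pos 26 'b': at 8 (fail-walked)
pos 27 'd': at 1 (fail-walked)
pos 28 'a': at 2  → match P0@[27:28]
pos 29 'a': at 3 (fail-walked)
pos 30 'd': at 4
pos 31 'a': at 5  → match P0@[30:31],P1@[29:31]
pos 32 'e': at 0 (fail-walked)
pos 33 'a': at 3
pos 34 'a': at 3 (fail-walked)
pos 35 'd': at 4
pos 36 'c': at 10 (fail-walked)  → match P4@[35:36]
pos 37 'b': at 8 (fail-walked)
pos 38 'd': at 1 (fail-walked)
pos 39 'b': at 8 (fail-walked)
pos 40 'e': at 9  → match P3@[39:40]
pos 41 'c': at 0 (fail-walked)
pos 42 'd': at 1
pos 43 'e': at 0 (fail-walked)
pos 44 'c': at 0
pos 45 'b': at 8
pos 46 'b': at 8 (fail-walked)
pos 47 'a': at 3 (fail-walked)
pos 48 'b': at 8 (fail-walked)
pos 49 'c': at 0 (fail-walked)
pos 50 'b': at 8
pos 51 'd': at 1 (fail-walked)
pos 52 'd': at 6

All matches (sorted): [[2,4],[5,0],[8,4],[13,3],[15,3],[19,0],[25,2],[25,4],[28,0],[31,0],[31,1],[36,4],[40,3]]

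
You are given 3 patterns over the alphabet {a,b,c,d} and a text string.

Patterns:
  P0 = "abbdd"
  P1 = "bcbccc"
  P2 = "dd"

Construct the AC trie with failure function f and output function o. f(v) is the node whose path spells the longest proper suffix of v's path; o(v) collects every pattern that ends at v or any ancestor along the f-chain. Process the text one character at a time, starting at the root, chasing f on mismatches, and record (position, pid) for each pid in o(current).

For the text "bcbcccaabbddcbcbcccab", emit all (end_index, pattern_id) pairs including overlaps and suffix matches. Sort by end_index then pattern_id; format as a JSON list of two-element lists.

Build automaton:
Trie (insert patterns):
  0='ε' goto a→1 b→6 d→12
  1='a' goto b→2
  2='ab' goto b→3
  3='abb' goto d→4
  4='abbd' goto d→5
  5='abbdd' goto ·  ←P0
  6='b' goto c→7
  7='bc' goto b→8
  8='bcb' goto c→9
  9='bcbc' goto c→10
  10='bcbcc' goto c→11
  11='bcbccc' goto ·  ←P1
  12='d' goto d→13
  13='dd' goto ·  ←P2

BFS fail/out derivation:
  fail(1) 'a': from fail(0)=0 chase 'a': 0 ⇒ 0;  out=∅∪out(0)=∅
  fail(6) 'b': from fail(0)=0 chase 'b': 0 ⇒ 0;  out=∅∪out(0)=∅
  fail(12) 'd': from fail(0)=0 chase 'd': 0 ⇒ 0;  out=∅∪out(0)=∅
  fail(2) 'ab': from fail(1)=0 chase 'b': 0 ⇒ 6;  out=∅∪out(6)=∅
  fail(7) 'bc': from fail(6)=0 chase 'c': 0 ⇒ 0;  out=∅∪out(0)=∅
  fail(13) 'dd': from fail(12)=0 chase 'd': 0 ⇒ 12;  out={2}∪out(12)={2}
  fail(3) 'abb': from fail(2)=6 chase 'b': 6→0 ⇒ 6;  out=∅∪out(6)=∅
  fail(8) 'bcb': from fail(7)=0 chase 'b': 0 ⇒ 6;  out=∅∪out(6)=∅
  fail(4) 'abbd': from fail(3)=6 chase 'd': 6→0 ⇒ 12;  out=∅∪out(12)=∅
  fail(9) 'bcbc': from fail(8)=6 chase 'c': 6 ⇒ 7;  out=∅∪out(7)=∅
  fail(5) 'abbdd': from fail(4)=12 chase 'd': 12 ⇒ 13;  out={0}∪out(13)={0,2}
  fail(10) 'bcbcc': from fail(9)=7 chase 'c': 7→0 ⇒ 0;  out=∅∪out(0)=∅
  fail(11) 'bcbccc': from fail(10)=0 chase 'c': 0 ⇒ 0;  out={1}∪out(0)={1}

Scan:
pos 0 'b': at 6
pos 1 'c': at 7
pos 2 'b': at 8
pos 3 'c': at 9
pos 4 'c': at 10
pos 5 'c': at 11  ** P1@[0:5]
pos 6 'a': at 1 (via fail)
pos 7 'a': at 1 (via fail)
pos 8 'b': at 2
pos 9 'b': at 3
pos 10 'd': at 4
pos 11 'd': at 5  ** P0@[7:11],P2@[10:11]
pos 12 'c': at 0 (via fail)
pos 13 'b': at 6
pos 14 'c': at 7
pos 15 'b': at 8
pos 16 'c': at 9
pos 17 'c': at 10
pos 18 'c': at 11  ** P1@[13:18]
pos 19 'a': at 1 (via fail)
pos 20 'b': at 2

Matches: [[5,1],[11,0],[11,2],[18,1]]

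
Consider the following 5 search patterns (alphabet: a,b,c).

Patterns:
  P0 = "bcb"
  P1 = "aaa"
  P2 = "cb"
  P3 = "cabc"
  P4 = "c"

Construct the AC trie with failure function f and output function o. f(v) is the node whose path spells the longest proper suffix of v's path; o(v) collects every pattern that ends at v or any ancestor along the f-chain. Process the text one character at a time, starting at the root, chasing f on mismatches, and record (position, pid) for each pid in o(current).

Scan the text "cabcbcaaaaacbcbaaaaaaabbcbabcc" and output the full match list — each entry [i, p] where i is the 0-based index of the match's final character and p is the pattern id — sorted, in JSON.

Build automaton:
Trie (insert patterns):
  n0 'ε': a→4 b→1 c→7
  n1 'b': c→2
  n2 'bc': b→3
  n3 'bcb': ·  ←P0
  n4 'a': a→5
  n5 'aa': a→6
  n6 'aaa': ·  ←P1
  n7 'c': a→9 b→8  ←P4
  n8 'cb': ·  ←P2
  n9 'ca': b→10
  n10 'cab': c→11
  n11 'cabc': ·  ←P3

BFS fail/out derivation:
  n1('b'): parent n0 fail=0; on 'b' 0 → fail=0;  out ∅∪∅=∅
  n4('a'): parent n0 fail=0; on 'a' 0 → fail=0;  out ∅∪∅=∅
  n7('c'): parent n0 fail=0; on 'c' 0 → fail=0;  out {4}∪∅={4}
  n2('bc'): parent n1 fail=0; on 'c' 0 → fail=7;  out ∅∪{4}={4}
  n5('aa'): parent n4 fail=0; on 'a' 0 → fail=4;  out ∅∪∅=∅
  n8('cb'): parent n7 fail=0; on 'b' 0 → fail=1;  out {2}∪∅={2}
  n9('ca'): parent n7 fail=0; on 'a' 0 → fail=4;  out ∅∪∅=∅
  n3('bcb'): parent n2 fail=7; on 'b' 7 → fail=8;  out {0}∪{2}={0,2}
  n6('aaa'): parent n5 fail=4; on 'a' 4 → fail=5;  out {1}∪∅={1}
  n10('cab'): parent n9 fail=4; on 'b' 4→0 → fail=1;  out ∅∪∅=∅
  n11('cabc'): parent n10 fail=1; on 'c' 1 → fail=2;  out {3}∪{4}={3,4}

Text stream:
i=0 'c': node 0→7  emit P4@[0:0]
i=1 'a': node 7→9
i=2 'b': node 9→10
i=3 'c': node 10→11  emit P3@[0:3],P4@[3:3]
i=4 'b': node 11→3 (via fail)  emit P0@[2:4],P2@[3:4]
i=5 'c': node 3→2 (via fail)  emit P4@[5:5]
i=6 'a': node 2→9 (via fail)
i=7 'a': node 9→5 (via fail)
i=8 'a': node 5→6  emit P1@[6:8]
i=9 'a': node 6→6 (via fail)  emit P1@[7:9]
i=10 'a': node 6→6 (via fail)  emit P1@[8:10]
i=11 'c': node 6→7 (via fail)  emit P4@[11:11]
i=12 'b': node 7→8  emit P2@[11:12]
i=13 'c': node 8→2 (via fail)  emit P4@[13:13]
i=14 'b': node 2→3  emit P0@[12:14],P2@[13:14]
i=15 'a': node 3→4 (via fail)
i=16 'a': node 4→5
i=17 'a': node 5→6  emit P1@[15:17]
i=18 'a': node 6→6 (via fail)  emit P1@[16:18]
i=19 'a': node 6→6 (via fail)  emit P1@[17:19]
i=20 'a': node 6→6 (via fail)  emit P1@[18:20]
i=21 'a': node 6→6 (via fail)  emit P1@[19:21]
i=22 'b': node 6→1 (via fail)
i=23 'b': node 1→1 (via fail)
i=24 'c': node 1→2  emit P4@[24:24]
i=25 'b': node 2→3  emit P0@[23:25],P2@[24:25]
i=26 'a': node 3→4 (via fail)
i=27 'b': node 4→1 (via fail)
i=28 'c': node 1→2  emit P4@[28:28]
i=29 'c': node 2→7 (via fail)  emit P4@[29:29]

Result: [[0,4],[3,3],[3,4],[4,0],[4,2],[5,4],[8,1],[9,1],[10,1],[11,4],[12,2],[13,4],[14,0],[14,2],[17,1],[18,1],[19,1],[20,1],[21,1],[24,4],[25,0],[25,2],[28,4],[29,4]]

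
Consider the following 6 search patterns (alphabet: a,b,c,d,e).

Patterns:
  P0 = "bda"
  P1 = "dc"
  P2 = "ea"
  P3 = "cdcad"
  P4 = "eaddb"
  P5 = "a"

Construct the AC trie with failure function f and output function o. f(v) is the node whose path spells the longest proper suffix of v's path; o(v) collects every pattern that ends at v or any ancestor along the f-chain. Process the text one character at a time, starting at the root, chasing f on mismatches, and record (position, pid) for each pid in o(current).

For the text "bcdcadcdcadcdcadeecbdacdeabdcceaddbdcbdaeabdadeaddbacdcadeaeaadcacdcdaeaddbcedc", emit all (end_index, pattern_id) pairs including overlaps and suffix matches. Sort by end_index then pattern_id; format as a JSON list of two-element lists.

Build:
Trie (insert patterns):
  n0 'ε': a→16 b→1 c→8 d→4 e→6
  n1 'b': d→2
  n2 'bd': a→3
  n3 'bda': ·  ←P0
  n4 'd': c→5
  n5 'dc': ·  ←P1
  n6 'e': a→7
  n7 'ea': d→13  ←P2
  n8 'c': d→9
  n9 'cd': c→10
  n10 'cdc': a→11
  n11 'cdca': d→12
  n12 'cdcad': ·  ←P3
  n13 'ead': d→14
  n14 'eadd': b→15
  n15 'eaddb': ·  ←P4
  n16 'a': ·  ←P5

Failure links (BFS by depth):
  fail(1) 'b': from fail(0)=0 chase 'b': 0 ⇒ 0;  out=∅∪out(0)=∅
  fail(4) 'd': from fail(0)=0 chase 'd': 0 ⇒ 0;  out=∅∪out(0)=∅
  fail(6) 'e': from fail(0)=0 chase 'e': 0 ⇒ 0;  out=∅∪out(0)=∅
  fail(8) 'c': from fail(0)=0 chase 'c': 0 ⇒ 0;  out=∅∪out(0)=∅
  fail(16) 'a': from fail(0)=0 chase 'a': 0 ⇒ 0;  out={5}∪out(0)={5}
  fail(2) 'bd': from fail(1)=0 chase 'd': 0 ⇒ 4;  out=∅∪out(4)=∅
  fail(5) 'dc': from fail(4)=0 chase 'c': 0 ⇒ 8;  out={1}∪out(8)={1}
  fail(7) 'ea': from fail(6)=0 chase 'a': 0 ⇒ 16;  out={2}∪out(16)={2,5}
  fail(9) 'cd': from fail(8)=0 chase 'd': 0 ⇒ 4;  out=∅∪out(4)=∅
  fail(3) 'bda': from fail(2)=4 chase 'a': 4→0 ⇒ 16;  out={0}∪out(16)={0,5}
  fail(10) 'cdc': from fail(9)=4 chase 'c': 4 ⇒ 5;  out=∅∪out(5)={1}
  fail(13) 'ead': from fail(7)=16 chase 'd': 16→0 ⇒ 4;  out=∅∪out(4)=∅
  fail(11) 'cdca': from fail(10)=5 chase 'a': 5→8→0 ⇒ 16;  out=∅∪out(16)={5}
  fail(14) 'eadd': from fail(13)=4 chase 'd': 4→0 ⇒ 4;  out=∅∪out(4)=∅
  fail(12) 'cdcad': from fail(11)=16 chase 'd': 16→0 ⇒ 4;  out={3}∪out(4)={3}
  fail(15) 'eaddb': from fail(14)=4 chase 'b': 4→0 ⇒ 1;  out={4}∪out(1)={4}

Text stream:
[0] read 'b'  n0⇒n1
[1] read 'c'  n1⇒n8 ·f
[2] read 'd'  n8⇒n9
[3] read 'c'  n9⇒n10  → match P1@[2:3]
[4] read 'a'  n10⇒n11  → match P5@[4:4]
[5] read 'd'  n11⇒n12  → match P3@[1:5]
[6] read 'c'  n12⇒n5 ·f  → match P1@[5:6]
[7] read 'd'  n5⇒n9 ·f
[8] read 'c'  n9⇒n10  → match P1@[7:8]
[9] read 'a'  n10⇒n11  → match P5@[9:9]
[10] read 'd'  n11⇒n12  → match P3@[6:10]
[11] read 'c'  n12⇒n5 ·f  → match P1@[10:11]
[12] read 'd'  n5⇒n9 ·f
[13] read 'c'  n9⇒n10  → match P1@[12:13]
[14] read 'a'  n10⇒n11  → match P5@[14:14]
[15] read 'd'  n11⇒n12  → match P3@[11:15]
[16] read 'e'  n12⇒n6 ·f
[17] read 'e'  n6⇒n6 ·f
[18] read 'c'  n6⇒n8 ·f
[19] read 'b'  n8⇒n1 ·f
[20] read 'd'  n1⇒n2
[21] read 'a'  n2⇒n3  → match P0@[19:21],P5@[21:21]
[22] read 'c'  n3⇒n8 ·f
[23] read 'd'  n8⇒n9
[24] read 'e'  n9⇒n6 ·f
[25] read 'a'  n6⇒n7  → match P2@[24:25],P5@[25:25]
[26] read 'b'  n7⇒n1 ·f
[27] read 'd'  n1⇒n2
[28] read 'c'  n2⇒n5 ·f  → match P1@[27:28]
[29] read 'c'  n5⇒n8 ·f
[30] read 'e'  n8⇒n6 ·f
[31] read 'a'  n6⇒n7  → match P2@[30:31],P5@[31:31]
[32] read 'd'  n7⇒n13
[33] read 'd'  n13⇒n14
[34] read 'b'  n14⇒n15  → match P4@[30:34]
[35] read 'd'  n15⇒n2 ·f
[36] read 'c'  n2⇒n5 ·f  → match P1@[35:36]
[37] read 'b'  n5⇒n1 ·f
[38] read 'd'  n1⇒n2
[39] read 'a'  n2⇒n3  → match P0@[37:39],P5@[39:39]
[40] read 'e'  n3⇒n6 ·f
[41] read 'a'  n6⇒n7  → match P2@[40:41],P5@[41:41]
[42] read 'b'  n7⇒n1 ·f
[43] read 'd'  n1⇒n2
[44] read 'a'  n2⇒n3  → match P0@[42:44],P5@[44:44]
[45] read 'd'  n3⇒n4 ·f
[46] read 'e'  n4⇒n6 ·f
[47] read 'a'  n6⇒n7  → match P2@[46:47],P5@[47:47]
[48] read 'd'  n7⇒n13
[49] read 'd'  n13⇒n14
[50] read 'b'  n14⇒n15  → match P4@[46:50]
[51] read 'a'  n15⇒n16 ·f  → match P5@[51:51]
[52] read 'c'  n16⇒n8 ·f
[53] read 'd'  n8⇒n9
[54] read 'c'  n9⇒n10  → match P1@[53:54]
[55] read 'a'  n10⇒n11  → match P5@[55:55]
[56] read 'd'  n11⇒n12  → match P3@[52:56]
[57] read 'e'  n12⇒n6 ·f
[58] read 'a'  n6⇒n7  → match P2@[57:58],P5@[58:58]
[59] read 'e'  n7⇒n6 ·f
[60] read 'a'  n6⇒n7  → match P2@[59:60],P5@[60:60]
[61] read 'a'  n7⇒n16 ·f  → match P5@[61:61]
[62] read 'd'  n16⇒n4 ·f
[63] read 'c'  n4⇒n5  → match P1@[62:63]
[64] read 'a'  n5⇒n16 ·f  → match P5@[64:64]
[65] read 'c'  n16⇒n8 ·f
[66] read 'd'  n8⇒n9
[67] read 'c'  n9⇒n10  → match P1@[66:67]
[68] read 'd'  n10⇒n9 ·f
[69] read 'a'  n9⇒n16 ·f  → match P5@[69:69]
[70] read 'e'  n16⇒n6 ·f
[71] read 'a'  n6⇒n7  → match P2@[70:71],P5@[71:71]
[72] read 'd'  n7⇒n13
[73] read 'd'  n13⇒n14
[74] read 'b'  n14⇒n15  → match P4@[70:74]
[75] read 'c'  n15⇒n8 ·f
[76] read 'e'  n8⇒n6 ·f
[77] read 'd'  n6⇒n4 ·f
[78] read 'c'  n4⇒n5  → match P1@[77:78]

All matches (sorted): [[3,1],[4,5],[5,3],[6,1],[8,1],[9,5],[10,3],[11,1],[13,1],[14,5],[15,3],[21,0],[21,5],[25,2],[25,5],[28,1],[31,2],[31,5],[34,4],[36,1],[39,0],[39,5],[41,2],[41,5],[44,0],[44,5],[47,2],[47,5],[50,4],[51,5],[54,1],[55,5],[56,3],[58,2],[58,5],[60,2],[60,5],[61,5],[63,1],[64,5],[67,1],[69,5],[71,2],[71,5],[74,4],[78,1]]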